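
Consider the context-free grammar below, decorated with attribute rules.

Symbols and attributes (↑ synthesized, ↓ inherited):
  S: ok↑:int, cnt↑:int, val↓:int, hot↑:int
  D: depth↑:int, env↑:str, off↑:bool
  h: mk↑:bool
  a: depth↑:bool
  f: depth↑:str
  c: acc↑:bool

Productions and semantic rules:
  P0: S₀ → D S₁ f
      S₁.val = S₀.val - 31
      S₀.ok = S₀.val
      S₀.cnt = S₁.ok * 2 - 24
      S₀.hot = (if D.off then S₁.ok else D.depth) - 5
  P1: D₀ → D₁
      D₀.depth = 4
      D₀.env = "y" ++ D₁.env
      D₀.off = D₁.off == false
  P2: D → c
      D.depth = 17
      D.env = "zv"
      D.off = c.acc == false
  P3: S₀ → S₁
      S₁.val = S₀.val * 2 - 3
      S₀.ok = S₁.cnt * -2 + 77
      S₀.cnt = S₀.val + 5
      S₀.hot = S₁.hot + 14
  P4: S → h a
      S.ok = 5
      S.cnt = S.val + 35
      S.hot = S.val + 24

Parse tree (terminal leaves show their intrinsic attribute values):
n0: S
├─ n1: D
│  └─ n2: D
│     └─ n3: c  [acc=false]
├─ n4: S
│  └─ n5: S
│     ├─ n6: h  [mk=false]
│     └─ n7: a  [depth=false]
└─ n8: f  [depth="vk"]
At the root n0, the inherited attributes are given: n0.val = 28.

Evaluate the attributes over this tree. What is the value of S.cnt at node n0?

26

1. n0.val = 28  [given at root]
2. n3.acc = false  [terminal]
3. n2.depth = 17  [17]
4. n2.env = "zv"  ["zv"]
5. n2.off = true  [c.acc == false]
6. n1.depth = 4  [4]
7. n1.env = "yzv"  ["y" ++ D₁.env]
8. n1.off = false  [D₁.off == false]
9. n4.val = -3  [S₀.val - 31]
10. n5.val = -9  [S₀.val * 2 - 3]
11. n6.mk = false  [terminal]
12. n7.depth = false  [terminal]
13. n5.ok = 5  [5]
14. n5.cnt = 26  [S.val + 35]
15. n5.hot = 15  [S.val + 24]
16. n4.ok = 25  [S₁.cnt * -2 + 77]
17. n4.cnt = 2  [S₀.val + 5]
18. n4.hot = 29  [S₁.hot + 14]
19. n8.depth = "vk"  [terminal]
20. n0.ok = 28  [S₀.val]
21. n0.cnt = 26  [S₁.ok * 2 - 24]
22. n0.hot = -1  [(if D.off then S₁.ok else D.depth) - 5]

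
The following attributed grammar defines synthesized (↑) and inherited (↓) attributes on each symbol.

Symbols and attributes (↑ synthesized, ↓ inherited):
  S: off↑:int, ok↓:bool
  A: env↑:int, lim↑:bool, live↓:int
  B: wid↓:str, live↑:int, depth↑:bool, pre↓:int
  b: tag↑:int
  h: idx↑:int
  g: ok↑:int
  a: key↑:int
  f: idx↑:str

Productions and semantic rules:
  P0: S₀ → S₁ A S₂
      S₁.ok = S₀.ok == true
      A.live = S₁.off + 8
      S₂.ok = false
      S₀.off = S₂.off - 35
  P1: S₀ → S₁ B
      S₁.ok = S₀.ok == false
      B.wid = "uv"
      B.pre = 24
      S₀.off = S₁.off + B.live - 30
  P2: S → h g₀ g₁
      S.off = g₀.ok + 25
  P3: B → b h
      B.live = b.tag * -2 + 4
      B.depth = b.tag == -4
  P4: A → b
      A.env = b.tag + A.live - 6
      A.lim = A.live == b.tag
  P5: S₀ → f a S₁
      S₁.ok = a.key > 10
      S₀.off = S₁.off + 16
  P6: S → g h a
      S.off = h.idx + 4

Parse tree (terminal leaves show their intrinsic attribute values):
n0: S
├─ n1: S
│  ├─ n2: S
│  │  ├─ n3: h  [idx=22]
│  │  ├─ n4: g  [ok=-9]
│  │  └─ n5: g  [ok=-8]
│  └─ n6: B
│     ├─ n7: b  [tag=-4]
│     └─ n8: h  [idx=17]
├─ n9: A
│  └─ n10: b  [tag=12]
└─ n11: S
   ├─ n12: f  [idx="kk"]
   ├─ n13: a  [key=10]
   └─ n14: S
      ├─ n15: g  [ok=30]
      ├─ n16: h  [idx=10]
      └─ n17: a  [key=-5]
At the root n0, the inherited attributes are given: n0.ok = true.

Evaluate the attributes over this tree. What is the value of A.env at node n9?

1. n0.ok = true  [given at root]
2. n1.ok = true  [S₀.ok == true]
3. n2.ok = false  [S₀.ok == false]
4. n3.idx = 22  [terminal]
5. n4.ok = -9  [terminal]
6. n5.ok = -8  [terminal]
7. n2.off = 16  [g₀.ok + 25]
8. n6.wid = "uv"  ["uv"]
9. n6.pre = 24  [24]
10. n7.tag = -4  [terminal]
11. n8.idx = 17  [terminal]
12. n6.live = 12  [b.tag * -2 + 4]
13. n6.depth = true  [b.tag == -4]
14. n1.off = -2  [S₁.off + B.live - 30]
15. n9.live = 6  [S₁.off + 8]
16. n10.tag = 12  [terminal]
17. n9.env = 12  [b.tag + A.live - 6]
18. n9.lim = false  [A.live == b.tag]
19. n11.ok = false  [false]
20. n12.idx = "kk"  [terminal]
21. n13.key = 10  [terminal]
22. n14.ok = false  [a.key > 10]
23. n15.ok = 30  [terminal]
24. n16.idx = 10  [terminal]
25. n17.key = -5  [terminal]
26. n14.off = 14  [h.idx + 4]
27. n11.off = 30  [S₁.off + 16]
28. n0.off = -5  [S₂.off - 35]

12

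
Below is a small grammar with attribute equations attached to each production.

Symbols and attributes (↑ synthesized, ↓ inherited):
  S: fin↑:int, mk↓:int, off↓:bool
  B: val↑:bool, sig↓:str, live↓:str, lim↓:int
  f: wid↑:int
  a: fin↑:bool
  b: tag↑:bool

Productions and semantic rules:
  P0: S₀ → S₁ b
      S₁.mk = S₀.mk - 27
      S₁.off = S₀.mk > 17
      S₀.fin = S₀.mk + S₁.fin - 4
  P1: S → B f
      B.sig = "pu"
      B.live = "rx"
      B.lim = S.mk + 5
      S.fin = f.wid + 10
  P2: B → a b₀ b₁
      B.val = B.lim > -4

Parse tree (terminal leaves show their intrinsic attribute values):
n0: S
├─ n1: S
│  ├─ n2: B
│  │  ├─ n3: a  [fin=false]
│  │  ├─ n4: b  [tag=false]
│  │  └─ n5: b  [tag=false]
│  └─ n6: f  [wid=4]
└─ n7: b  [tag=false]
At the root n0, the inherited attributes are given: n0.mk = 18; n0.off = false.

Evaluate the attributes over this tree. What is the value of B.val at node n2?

false

1. n0.mk = 18  [given at root]
2. n0.off = false  [given at root]
3. n1.mk = -9  [S₀.mk - 27]
4. n1.off = true  [S₀.mk > 17]
5. n2.sig = "pu"  ["pu"]
6. n2.live = "rx"  ["rx"]
7. n2.lim = -4  [S.mk + 5]
8. n3.fin = false  [terminal]
9. n4.tag = false  [terminal]
10. n5.tag = false  [terminal]
11. n2.val = false  [B.lim > -4]
12. n6.wid = 4  [terminal]
13. n1.fin = 14  [f.wid + 10]
14. n7.tag = false  [terminal]
15. n0.fin = 28  [S₀.mk + S₁.fin - 4]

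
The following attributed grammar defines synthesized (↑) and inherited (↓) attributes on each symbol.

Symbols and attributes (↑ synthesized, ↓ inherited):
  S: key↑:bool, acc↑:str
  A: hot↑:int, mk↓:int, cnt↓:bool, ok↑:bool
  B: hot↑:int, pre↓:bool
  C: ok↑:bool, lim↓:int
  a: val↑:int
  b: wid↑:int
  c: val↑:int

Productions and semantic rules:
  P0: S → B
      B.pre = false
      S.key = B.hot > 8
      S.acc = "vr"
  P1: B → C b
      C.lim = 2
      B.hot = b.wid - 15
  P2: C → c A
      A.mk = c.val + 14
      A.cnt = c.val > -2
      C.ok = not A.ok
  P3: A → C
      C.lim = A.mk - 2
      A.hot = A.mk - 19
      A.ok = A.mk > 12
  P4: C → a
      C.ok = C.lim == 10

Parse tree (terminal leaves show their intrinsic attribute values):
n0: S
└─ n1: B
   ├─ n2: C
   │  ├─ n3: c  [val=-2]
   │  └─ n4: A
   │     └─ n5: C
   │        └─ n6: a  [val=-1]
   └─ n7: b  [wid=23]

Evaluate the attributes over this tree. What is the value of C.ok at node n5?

1. n1.pre = false  [false]
2. n2.lim = 2  [2]
3. n3.val = -2  [terminal]
4. n4.mk = 12  [c.val + 14]
5. n4.cnt = false  [c.val > -2]
6. n5.lim = 10  [A.mk - 2]
7. n6.val = -1  [terminal]
8. n5.ok = true  [C.lim == 10]
9. n4.hot = -7  [A.mk - 19]
10. n4.ok = false  [A.mk > 12]
11. n2.ok = true  [not A.ok]
12. n7.wid = 23  [terminal]
13. n1.hot = 8  [b.wid - 15]
14. n0.key = false  [B.hot > 8]
15. n0.acc = "vr"  ["vr"]

true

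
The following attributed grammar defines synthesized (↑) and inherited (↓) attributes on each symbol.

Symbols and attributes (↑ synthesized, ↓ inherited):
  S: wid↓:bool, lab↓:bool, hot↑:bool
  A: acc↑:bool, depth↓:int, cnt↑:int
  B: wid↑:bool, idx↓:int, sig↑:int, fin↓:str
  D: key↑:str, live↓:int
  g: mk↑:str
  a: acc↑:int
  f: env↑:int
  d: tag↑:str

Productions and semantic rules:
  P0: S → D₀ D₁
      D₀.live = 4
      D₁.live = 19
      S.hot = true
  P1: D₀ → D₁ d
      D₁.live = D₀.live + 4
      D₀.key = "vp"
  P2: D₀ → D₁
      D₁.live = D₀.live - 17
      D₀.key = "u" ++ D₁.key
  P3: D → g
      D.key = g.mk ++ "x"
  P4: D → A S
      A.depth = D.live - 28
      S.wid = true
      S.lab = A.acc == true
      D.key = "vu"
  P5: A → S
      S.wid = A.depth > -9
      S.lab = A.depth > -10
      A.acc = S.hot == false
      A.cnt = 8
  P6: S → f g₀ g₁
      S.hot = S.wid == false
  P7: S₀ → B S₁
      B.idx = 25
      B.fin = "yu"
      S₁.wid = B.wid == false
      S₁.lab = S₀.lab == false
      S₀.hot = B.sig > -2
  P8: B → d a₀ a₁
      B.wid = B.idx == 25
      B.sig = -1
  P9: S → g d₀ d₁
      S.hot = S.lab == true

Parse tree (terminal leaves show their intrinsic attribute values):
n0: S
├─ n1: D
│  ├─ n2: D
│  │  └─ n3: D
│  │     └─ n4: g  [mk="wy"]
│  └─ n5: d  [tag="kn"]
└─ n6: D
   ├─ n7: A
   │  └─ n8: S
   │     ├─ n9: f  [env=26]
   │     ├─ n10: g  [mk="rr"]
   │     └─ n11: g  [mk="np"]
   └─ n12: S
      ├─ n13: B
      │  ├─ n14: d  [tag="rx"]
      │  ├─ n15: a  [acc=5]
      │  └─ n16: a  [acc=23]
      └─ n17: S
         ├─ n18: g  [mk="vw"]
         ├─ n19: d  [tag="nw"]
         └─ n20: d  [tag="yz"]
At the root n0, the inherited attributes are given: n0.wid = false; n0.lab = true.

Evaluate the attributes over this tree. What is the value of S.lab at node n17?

true

1. n0.wid = false  [given at root]
2. n0.lab = true  [given at root]
3. n1.live = 4  [4]
4. n2.live = 8  [D₀.live + 4]
5. n3.live = -9  [D₀.live - 17]
6. n4.mk = "wy"  [terminal]
7. n3.key = "wyx"  [g.mk ++ "x"]
8. n2.key = "uwyx"  ["u" ++ D₁.key]
9. n5.tag = "kn"  [terminal]
10. n1.key = "vp"  ["vp"]
11. n6.live = 19  [19]
12. n7.depth = -9  [D.live - 28]
13. n8.wid = false  [A.depth > -9]
14. n8.lab = true  [A.depth > -10]
15. n9.env = 26  [terminal]
16. n10.mk = "rr"  [terminal]
17. n11.mk = "np"  [terminal]
18. n8.hot = true  [S.wid == false]
19. n7.acc = false  [S.hot == false]
20. n7.cnt = 8  [8]
21. n12.wid = true  [true]
22. n12.lab = false  [A.acc == true]
23. n13.idx = 25  [25]
24. n13.fin = "yu"  ["yu"]
25. n14.tag = "rx"  [terminal]
26. n15.acc = 5  [terminal]
27. n16.acc = 23  [terminal]
28. n13.wid = true  [B.idx == 25]
29. n13.sig = -1  [-1]
30. n17.wid = false  [B.wid == false]
31. n17.lab = true  [S₀.lab == false]
32. n18.mk = "vw"  [terminal]
33. n19.tag = "nw"  [terminal]
34. n20.tag = "yz"  [terminal]
35. n17.hot = true  [S.lab == true]
36. n12.hot = true  [B.sig > -2]
37. n6.key = "vu"  ["vu"]
38. n0.hot = true  [true]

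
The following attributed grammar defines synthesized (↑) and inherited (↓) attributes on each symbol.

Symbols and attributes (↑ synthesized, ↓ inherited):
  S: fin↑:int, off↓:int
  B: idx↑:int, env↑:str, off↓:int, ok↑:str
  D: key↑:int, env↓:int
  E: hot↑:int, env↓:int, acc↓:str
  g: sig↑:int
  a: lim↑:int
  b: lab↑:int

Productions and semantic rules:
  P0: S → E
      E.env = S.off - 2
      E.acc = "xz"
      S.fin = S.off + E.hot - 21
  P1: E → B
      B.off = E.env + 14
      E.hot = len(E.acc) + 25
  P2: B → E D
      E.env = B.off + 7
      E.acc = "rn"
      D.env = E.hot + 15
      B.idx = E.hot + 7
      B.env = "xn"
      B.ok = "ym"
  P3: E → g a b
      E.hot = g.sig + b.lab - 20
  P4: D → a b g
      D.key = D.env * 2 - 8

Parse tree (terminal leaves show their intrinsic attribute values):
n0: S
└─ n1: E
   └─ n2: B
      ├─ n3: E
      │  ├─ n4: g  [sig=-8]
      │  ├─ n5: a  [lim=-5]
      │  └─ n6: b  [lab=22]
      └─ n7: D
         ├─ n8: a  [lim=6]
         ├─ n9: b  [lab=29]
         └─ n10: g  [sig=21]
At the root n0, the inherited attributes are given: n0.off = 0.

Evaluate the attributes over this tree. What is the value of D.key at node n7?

1. n0.off = 0  [given at root]
2. n1.env = -2  [S.off - 2]
3. n1.acc = "xz"  ["xz"]
4. n2.off = 12  [E.env + 14]
5. n3.env = 19  [B.off + 7]
6. n3.acc = "rn"  ["rn"]
7. n4.sig = -8  [terminal]
8. n5.lim = -5  [terminal]
9. n6.lab = 22  [terminal]
10. n3.hot = -6  [g.sig + b.lab - 20]
11. n7.env = 9  [E.hot + 15]
12. n8.lim = 6  [terminal]
13. n9.lab = 29  [terminal]
14. n10.sig = 21  [terminal]
15. n7.key = 10  [D.env * 2 - 8]
16. n2.idx = 1  [E.hot + 7]
17. n2.env = "xn"  ["xn"]
18. n2.ok = "ym"  ["ym"]
19. n1.hot = 27  [len(E.acc) + 25]
20. n0.fin = 6  [S.off + E.hot - 21]

10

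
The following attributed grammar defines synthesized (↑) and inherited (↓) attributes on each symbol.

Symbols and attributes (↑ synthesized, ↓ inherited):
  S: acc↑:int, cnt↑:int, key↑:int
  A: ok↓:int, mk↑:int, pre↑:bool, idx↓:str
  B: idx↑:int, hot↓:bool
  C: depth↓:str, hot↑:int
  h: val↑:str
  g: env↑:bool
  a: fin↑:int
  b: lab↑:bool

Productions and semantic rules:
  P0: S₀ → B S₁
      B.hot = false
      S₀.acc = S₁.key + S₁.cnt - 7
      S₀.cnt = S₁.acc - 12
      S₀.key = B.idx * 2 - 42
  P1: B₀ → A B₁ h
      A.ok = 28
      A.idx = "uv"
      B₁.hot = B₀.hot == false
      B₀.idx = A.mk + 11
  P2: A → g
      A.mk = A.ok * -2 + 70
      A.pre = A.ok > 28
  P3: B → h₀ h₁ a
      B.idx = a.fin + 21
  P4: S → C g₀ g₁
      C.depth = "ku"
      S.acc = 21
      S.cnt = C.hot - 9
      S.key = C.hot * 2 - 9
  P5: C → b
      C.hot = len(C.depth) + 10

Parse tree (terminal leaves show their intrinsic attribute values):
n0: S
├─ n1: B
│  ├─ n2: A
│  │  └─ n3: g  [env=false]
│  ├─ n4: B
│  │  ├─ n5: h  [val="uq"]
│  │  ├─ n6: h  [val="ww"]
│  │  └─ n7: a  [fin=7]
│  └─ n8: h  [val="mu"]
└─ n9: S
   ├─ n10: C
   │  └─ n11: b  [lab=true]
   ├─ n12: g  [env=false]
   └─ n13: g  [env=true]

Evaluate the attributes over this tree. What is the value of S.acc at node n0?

1. n1.hot = false  [false]
2. n2.ok = 28  [28]
3. n2.idx = "uv"  ["uv"]
4. n3.env = false  [terminal]
5. n2.mk = 14  [A.ok * -2 + 70]
6. n2.pre = false  [A.ok > 28]
7. n4.hot = true  [B₀.hot == false]
8. n5.val = "uq"  [terminal]
9. n6.val = "ww"  [terminal]
10. n7.fin = 7  [terminal]
11. n4.idx = 28  [a.fin + 21]
12. n8.val = "mu"  [terminal]
13. n1.idx = 25  [A.mk + 11]
14. n10.depth = "ku"  ["ku"]
15. n11.lab = true  [terminal]
16. n10.hot = 12  [len(C.depth) + 10]
17. n12.env = false  [terminal]
18. n13.env = true  [terminal]
19. n9.acc = 21  [21]
20. n9.cnt = 3  [C.hot - 9]
21. n9.key = 15  [C.hot * 2 - 9]
22. n0.acc = 11  [S₁.key + S₁.cnt - 7]
23. n0.cnt = 9  [S₁.acc - 12]
24. n0.key = 8  [B.idx * 2 - 42]

11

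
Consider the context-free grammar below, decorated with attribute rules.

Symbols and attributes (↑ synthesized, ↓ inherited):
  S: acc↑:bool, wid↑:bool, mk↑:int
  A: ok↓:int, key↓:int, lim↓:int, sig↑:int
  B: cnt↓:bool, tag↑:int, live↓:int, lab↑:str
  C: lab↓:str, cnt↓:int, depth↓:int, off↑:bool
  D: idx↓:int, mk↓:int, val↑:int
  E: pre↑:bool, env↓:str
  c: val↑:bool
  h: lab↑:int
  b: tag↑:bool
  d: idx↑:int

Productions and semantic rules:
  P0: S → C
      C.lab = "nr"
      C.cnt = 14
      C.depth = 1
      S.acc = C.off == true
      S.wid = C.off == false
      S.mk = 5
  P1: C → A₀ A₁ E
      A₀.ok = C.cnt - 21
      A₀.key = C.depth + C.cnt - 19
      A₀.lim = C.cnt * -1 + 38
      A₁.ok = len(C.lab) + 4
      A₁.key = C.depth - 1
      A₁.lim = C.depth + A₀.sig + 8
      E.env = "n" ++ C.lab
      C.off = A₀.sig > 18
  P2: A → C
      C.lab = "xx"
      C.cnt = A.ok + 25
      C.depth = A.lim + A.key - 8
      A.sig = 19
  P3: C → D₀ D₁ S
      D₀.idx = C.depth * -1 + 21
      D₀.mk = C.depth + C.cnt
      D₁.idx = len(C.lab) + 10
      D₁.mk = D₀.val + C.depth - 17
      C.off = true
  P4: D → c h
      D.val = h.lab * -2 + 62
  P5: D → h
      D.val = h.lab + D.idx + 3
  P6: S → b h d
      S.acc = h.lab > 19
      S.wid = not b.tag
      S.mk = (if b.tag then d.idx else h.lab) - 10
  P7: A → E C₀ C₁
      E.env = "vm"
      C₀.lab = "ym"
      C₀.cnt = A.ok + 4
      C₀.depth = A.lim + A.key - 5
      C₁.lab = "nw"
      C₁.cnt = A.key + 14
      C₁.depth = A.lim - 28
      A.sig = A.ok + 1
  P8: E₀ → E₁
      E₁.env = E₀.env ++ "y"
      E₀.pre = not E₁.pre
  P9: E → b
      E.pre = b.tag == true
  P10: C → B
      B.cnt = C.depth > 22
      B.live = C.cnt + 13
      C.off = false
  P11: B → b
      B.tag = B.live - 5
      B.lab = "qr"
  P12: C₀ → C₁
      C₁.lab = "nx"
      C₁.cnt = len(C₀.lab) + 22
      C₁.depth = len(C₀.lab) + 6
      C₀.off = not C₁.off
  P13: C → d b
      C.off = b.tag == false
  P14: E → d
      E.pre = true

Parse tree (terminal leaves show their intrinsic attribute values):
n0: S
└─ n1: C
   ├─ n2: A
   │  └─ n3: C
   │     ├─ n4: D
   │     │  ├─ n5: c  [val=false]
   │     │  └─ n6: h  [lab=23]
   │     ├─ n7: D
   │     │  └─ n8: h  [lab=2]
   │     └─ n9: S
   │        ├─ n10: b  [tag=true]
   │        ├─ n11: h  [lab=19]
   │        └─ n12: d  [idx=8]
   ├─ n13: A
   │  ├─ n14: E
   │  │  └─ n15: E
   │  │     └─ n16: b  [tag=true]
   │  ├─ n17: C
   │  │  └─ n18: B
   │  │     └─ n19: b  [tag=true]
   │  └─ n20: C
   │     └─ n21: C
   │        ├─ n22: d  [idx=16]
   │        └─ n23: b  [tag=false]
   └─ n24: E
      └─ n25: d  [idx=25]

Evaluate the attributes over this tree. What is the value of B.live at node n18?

23

1. n1.lab = "nr"  ["nr"]
2. n1.cnt = 14  [14]
3. n1.depth = 1  [1]
4. n2.ok = -7  [C.cnt - 21]
5. n2.key = -4  [C.depth + C.cnt - 19]
6. n2.lim = 24  [C.cnt * -1 + 38]
7. n3.lab = "xx"  ["xx"]
8. n3.cnt = 18  [A.ok + 25]
9. n3.depth = 12  [A.lim + A.key - 8]
10. n4.idx = 9  [C.depth * -1 + 21]
11. n4.mk = 30  [C.depth + C.cnt]
12. n5.val = false  [terminal]
13. n6.lab = 23  [terminal]
14. n4.val = 16  [h.lab * -2 + 62]
15. n7.idx = 12  [len(C.lab) + 10]
16. n7.mk = 11  [D₀.val + C.depth - 17]
17. n8.lab = 2  [terminal]
18. n7.val = 17  [h.lab + D.idx + 3]
19. n10.tag = true  [terminal]
20. n11.lab = 19  [terminal]
21. n12.idx = 8  [terminal]
22. n9.acc = false  [h.lab > 19]
23. n9.wid = false  [not b.tag]
24. n9.mk = -2  [(if b.tag then d.idx else h.lab) - 10]
25. n3.off = true  [true]
26. n2.sig = 19  [19]
27. n13.ok = 6  [len(C.lab) + 4]
28. n13.key = 0  [C.depth - 1]
29. n13.lim = 28  [C.depth + A₀.sig + 8]
30. n14.env = "vm"  ["vm"]
31. n15.env = "vmy"  [E₀.env ++ "y"]
32. n16.tag = true  [terminal]
33. n15.pre = true  [b.tag == true]
34. n14.pre = false  [not E₁.pre]
35. n17.lab = "ym"  ["ym"]
36. n17.cnt = 10  [A.ok + 4]
37. n17.depth = 23  [A.lim + A.key - 5]
38. n18.cnt = true  [C.depth > 22]
39. n18.live = 23  [C.cnt + 13]
40. n19.tag = true  [terminal]
41. n18.tag = 18  [B.live - 5]
42. n18.lab = "qr"  ["qr"]
43. n17.off = false  [false]
44. n20.lab = "nw"  ["nw"]
45. n20.cnt = 14  [A.key + 14]
46. n20.depth = 0  [A.lim - 28]
47. n21.lab = "nx"  ["nx"]
48. n21.cnt = 24  [len(C₀.lab) + 22]
49. n21.depth = 8  [len(C₀.lab) + 6]
50. n22.idx = 16  [terminal]
51. n23.tag = false  [terminal]
52. n21.off = true  [b.tag == false]
53. n20.off = false  [not C₁.off]
54. n13.sig = 7  [A.ok + 1]
55. n24.env = "nnr"  ["n" ++ C.lab]
56. n25.idx = 25  [terminal]
57. n24.pre = true  [true]
58. n1.off = true  [A₀.sig > 18]
59. n0.acc = true  [C.off == true]
60. n0.wid = false  [C.off == false]
61. n0.mk = 5  [5]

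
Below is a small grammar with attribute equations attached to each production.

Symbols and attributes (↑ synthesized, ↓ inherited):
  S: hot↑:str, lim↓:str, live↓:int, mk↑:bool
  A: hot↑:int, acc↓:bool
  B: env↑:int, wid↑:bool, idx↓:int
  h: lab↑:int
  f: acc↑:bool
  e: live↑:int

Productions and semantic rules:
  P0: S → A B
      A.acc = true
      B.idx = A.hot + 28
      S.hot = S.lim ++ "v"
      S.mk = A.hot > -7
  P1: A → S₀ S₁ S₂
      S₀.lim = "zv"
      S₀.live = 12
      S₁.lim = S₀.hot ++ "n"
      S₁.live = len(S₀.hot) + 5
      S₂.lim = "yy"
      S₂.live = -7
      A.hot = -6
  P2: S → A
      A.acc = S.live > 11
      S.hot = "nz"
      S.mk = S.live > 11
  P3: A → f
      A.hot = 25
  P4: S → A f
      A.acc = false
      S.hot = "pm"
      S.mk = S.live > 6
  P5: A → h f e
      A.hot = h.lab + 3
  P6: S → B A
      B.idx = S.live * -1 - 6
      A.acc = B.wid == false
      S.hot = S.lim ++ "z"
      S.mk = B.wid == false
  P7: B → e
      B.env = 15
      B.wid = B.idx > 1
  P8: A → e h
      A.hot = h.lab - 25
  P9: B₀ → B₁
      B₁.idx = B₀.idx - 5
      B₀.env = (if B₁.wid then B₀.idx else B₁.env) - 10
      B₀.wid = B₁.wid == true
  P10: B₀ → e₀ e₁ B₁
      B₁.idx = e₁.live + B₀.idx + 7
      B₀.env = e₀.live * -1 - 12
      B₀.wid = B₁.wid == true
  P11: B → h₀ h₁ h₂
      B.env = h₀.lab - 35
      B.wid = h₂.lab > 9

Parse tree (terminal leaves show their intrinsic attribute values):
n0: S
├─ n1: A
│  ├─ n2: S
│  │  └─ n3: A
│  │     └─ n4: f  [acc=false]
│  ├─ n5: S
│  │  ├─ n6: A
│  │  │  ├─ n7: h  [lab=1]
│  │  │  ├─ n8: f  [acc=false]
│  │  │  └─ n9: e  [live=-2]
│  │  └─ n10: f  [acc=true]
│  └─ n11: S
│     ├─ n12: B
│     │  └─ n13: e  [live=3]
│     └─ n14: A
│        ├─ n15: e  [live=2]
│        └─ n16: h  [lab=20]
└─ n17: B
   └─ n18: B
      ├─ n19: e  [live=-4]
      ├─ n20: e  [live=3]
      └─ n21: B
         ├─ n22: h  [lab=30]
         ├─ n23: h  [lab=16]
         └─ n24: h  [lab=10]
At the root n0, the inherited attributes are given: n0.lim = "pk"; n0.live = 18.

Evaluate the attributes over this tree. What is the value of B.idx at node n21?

1. n0.lim = "pk"  [given at root]
2. n0.live = 18  [given at root]
3. n1.acc = true  [true]
4. n2.lim = "zv"  ["zv"]
5. n2.live = 12  [12]
6. n3.acc = true  [S.live > 11]
7. n4.acc = false  [terminal]
8. n3.hot = 25  [25]
9. n2.hot = "nz"  ["nz"]
10. n2.mk = true  [S.live > 11]
11. n5.lim = "nzn"  [S₀.hot ++ "n"]
12. n5.live = 7  [len(S₀.hot) + 5]
13. n6.acc = false  [false]
14. n7.lab = 1  [terminal]
15. n8.acc = false  [terminal]
16. n9.live = -2  [terminal]
17. n6.hot = 4  [h.lab + 3]
18. n10.acc = true  [terminal]
19. n5.hot = "pm"  ["pm"]
20. n5.mk = true  [S.live > 6]
21. n11.lim = "yy"  ["yy"]
22. n11.live = -7  [-7]
23. n12.idx = 1  [S.live * -1 - 6]
24. n13.live = 3  [terminal]
25. n12.env = 15  [15]
26. n12.wid = false  [B.idx > 1]
27. n14.acc = true  [B.wid == false]
28. n15.live = 2  [terminal]
29. n16.lab = 20  [terminal]
30. n14.hot = -5  [h.lab - 25]
31. n11.hot = "yyz"  [S.lim ++ "z"]
32. n11.mk = true  [B.wid == false]
33. n1.hot = -6  [-6]
34. n17.idx = 22  [A.hot + 28]
35. n18.idx = 17  [B₀.idx - 5]
36. n19.live = -4  [terminal]
37. n20.live = 3  [terminal]
38. n21.idx = 27  [e₁.live + B₀.idx + 7]
39. n22.lab = 30  [terminal]
40. n23.lab = 16  [terminal]
41. n24.lab = 10  [terminal]
42. n21.env = -5  [h₀.lab - 35]
43. n21.wid = true  [h₂.lab > 9]
44. n18.env = -8  [e₀.live * -1 - 12]
45. n18.wid = true  [B₁.wid == true]
46. n17.env = 12  [(if B₁.wid then B₀.idx else B₁.env) - 10]
47. n17.wid = true  [B₁.wid == true]
48. n0.hot = "pkv"  [S.lim ++ "v"]
49. n0.mk = true  [A.hot > -7]

27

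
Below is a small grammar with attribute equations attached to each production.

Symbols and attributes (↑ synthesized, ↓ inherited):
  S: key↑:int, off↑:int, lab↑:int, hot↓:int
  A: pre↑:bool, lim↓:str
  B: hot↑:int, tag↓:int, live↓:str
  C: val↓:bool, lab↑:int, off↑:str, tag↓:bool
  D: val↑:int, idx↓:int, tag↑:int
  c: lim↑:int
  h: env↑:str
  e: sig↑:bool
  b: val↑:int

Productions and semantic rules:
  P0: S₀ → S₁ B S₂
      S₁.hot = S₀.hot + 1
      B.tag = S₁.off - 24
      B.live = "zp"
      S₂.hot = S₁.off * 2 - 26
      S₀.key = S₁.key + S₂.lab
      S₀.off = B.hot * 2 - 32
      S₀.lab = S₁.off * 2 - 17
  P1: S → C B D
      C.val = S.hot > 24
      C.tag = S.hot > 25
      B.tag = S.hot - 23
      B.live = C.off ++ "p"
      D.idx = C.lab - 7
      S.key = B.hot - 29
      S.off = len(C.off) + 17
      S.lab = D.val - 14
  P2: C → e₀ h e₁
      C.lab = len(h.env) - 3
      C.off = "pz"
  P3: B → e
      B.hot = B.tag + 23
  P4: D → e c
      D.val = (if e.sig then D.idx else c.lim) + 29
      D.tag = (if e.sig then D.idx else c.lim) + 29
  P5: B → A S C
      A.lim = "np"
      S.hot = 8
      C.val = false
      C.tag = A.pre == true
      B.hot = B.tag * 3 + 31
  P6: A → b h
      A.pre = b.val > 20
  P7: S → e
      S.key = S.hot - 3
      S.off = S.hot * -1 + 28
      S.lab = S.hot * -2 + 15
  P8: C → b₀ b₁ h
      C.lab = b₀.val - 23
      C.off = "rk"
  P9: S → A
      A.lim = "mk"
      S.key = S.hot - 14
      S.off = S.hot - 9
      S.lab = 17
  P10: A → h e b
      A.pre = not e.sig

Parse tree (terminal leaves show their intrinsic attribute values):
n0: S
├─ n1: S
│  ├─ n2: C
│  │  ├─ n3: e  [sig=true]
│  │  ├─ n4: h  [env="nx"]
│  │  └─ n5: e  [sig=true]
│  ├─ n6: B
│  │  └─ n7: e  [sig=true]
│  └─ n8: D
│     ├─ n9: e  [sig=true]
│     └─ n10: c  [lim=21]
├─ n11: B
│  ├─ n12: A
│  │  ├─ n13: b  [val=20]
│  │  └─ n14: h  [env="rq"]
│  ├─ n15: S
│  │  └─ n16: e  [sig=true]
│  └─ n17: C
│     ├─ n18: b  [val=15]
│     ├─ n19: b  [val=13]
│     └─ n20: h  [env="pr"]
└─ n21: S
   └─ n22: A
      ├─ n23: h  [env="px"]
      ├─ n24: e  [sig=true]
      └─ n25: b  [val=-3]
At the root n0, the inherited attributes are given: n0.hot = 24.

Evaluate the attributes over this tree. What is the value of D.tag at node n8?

21

1. n0.hot = 24  [given at root]
2. n1.hot = 25  [S₀.hot + 1]
3. n2.val = true  [S.hot > 24]
4. n2.tag = false  [S.hot > 25]
5. n3.sig = true  [terminal]
6. n4.env = "nx"  [terminal]
7. n5.sig = true  [terminal]
8. n2.lab = -1  [len(h.env) - 3]
9. n2.off = "pz"  ["pz"]
10. n6.tag = 2  [S.hot - 23]
11. n6.live = "pzp"  [C.off ++ "p"]
12. n7.sig = true  [terminal]
13. n6.hot = 25  [B.tag + 23]
14. n8.idx = -8  [C.lab - 7]
15. n9.sig = true  [terminal]
16. n10.lim = 21  [terminal]
17. n8.val = 21  [(if e.sig then D.idx else c.lim) + 29]
18. n8.tag = 21  [(if e.sig then D.idx else c.lim) + 29]
19. n1.key = -4  [B.hot - 29]
20. n1.off = 19  [len(C.off) + 17]
21. n1.lab = 7  [D.val - 14]
22. n11.tag = -5  [S₁.off - 24]
23. n11.live = "zp"  ["zp"]
24. n12.lim = "np"  ["np"]
25. n13.val = 20  [terminal]
26. n14.env = "rq"  [terminal]
27. n12.pre = false  [b.val > 20]
28. n15.hot = 8  [8]
29. n16.sig = true  [terminal]
30. n15.key = 5  [S.hot - 3]
31. n15.off = 20  [S.hot * -1 + 28]
32. n15.lab = -1  [S.hot * -2 + 15]
33. n17.val = false  [false]
34. n17.tag = false  [A.pre == true]
35. n18.val = 15  [terminal]
36. n19.val = 13  [terminal]
37. n20.env = "pr"  [terminal]
38. n17.lab = -8  [b₀.val - 23]
39. n17.off = "rk"  ["rk"]
40. n11.hot = 16  [B.tag * 3 + 31]
41. n21.hot = 12  [S₁.off * 2 - 26]
42. n22.lim = "mk"  ["mk"]
43. n23.env = "px"  [terminal]
44. n24.sig = true  [terminal]
45. n25.val = -3  [terminal]
46. n22.pre = false  [not e.sig]
47. n21.key = -2  [S.hot - 14]
48. n21.off = 3  [S.hot - 9]
49. n21.lab = 17  [17]
50. n0.key = 13  [S₁.key + S₂.lab]
51. n0.off = 0  [B.hot * 2 - 32]
52. n0.lab = 21  [S₁.off * 2 - 17]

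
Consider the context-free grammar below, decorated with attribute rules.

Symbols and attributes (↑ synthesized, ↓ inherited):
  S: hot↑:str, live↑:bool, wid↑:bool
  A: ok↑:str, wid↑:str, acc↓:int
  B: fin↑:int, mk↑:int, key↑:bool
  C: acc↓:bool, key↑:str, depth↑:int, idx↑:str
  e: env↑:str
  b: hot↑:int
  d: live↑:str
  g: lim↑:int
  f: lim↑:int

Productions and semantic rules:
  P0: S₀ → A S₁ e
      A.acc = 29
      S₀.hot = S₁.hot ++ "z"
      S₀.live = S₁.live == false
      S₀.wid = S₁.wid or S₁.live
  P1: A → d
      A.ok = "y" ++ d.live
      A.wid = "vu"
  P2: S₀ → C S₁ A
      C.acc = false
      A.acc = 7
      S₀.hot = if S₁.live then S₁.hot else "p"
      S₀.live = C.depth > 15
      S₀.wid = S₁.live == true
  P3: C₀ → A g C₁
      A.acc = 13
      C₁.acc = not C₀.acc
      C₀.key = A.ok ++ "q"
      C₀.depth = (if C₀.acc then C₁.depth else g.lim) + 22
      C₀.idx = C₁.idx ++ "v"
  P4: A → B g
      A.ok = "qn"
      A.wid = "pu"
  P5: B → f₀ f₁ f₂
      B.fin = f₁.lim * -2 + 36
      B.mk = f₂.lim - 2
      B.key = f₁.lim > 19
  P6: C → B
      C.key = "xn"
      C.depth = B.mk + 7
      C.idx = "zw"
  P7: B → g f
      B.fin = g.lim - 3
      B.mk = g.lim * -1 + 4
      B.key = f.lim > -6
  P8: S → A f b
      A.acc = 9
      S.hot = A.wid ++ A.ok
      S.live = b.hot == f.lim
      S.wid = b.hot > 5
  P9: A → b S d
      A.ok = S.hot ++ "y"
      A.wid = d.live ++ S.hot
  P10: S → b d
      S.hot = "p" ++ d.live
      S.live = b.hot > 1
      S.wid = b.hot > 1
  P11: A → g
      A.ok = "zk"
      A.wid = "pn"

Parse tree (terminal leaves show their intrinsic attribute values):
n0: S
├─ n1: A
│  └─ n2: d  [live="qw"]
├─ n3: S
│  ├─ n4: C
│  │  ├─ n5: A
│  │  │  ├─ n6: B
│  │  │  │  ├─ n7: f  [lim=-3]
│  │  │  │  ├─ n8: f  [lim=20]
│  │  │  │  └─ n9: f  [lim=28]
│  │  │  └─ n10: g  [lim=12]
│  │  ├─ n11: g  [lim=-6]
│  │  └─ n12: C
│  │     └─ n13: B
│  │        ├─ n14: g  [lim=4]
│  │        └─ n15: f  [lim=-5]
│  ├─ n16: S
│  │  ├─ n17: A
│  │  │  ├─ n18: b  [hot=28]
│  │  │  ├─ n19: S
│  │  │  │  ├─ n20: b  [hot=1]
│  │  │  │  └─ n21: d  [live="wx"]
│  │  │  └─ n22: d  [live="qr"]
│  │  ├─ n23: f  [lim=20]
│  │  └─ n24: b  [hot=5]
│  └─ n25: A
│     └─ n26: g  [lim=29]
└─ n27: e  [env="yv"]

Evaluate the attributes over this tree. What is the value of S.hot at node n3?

1. n1.acc = 29  [29]
2. n2.live = "qw"  [terminal]
3. n1.ok = "yqw"  ["y" ++ d.live]
4. n1.wid = "vu"  ["vu"]
5. n4.acc = false  [false]
6. n5.acc = 13  [13]
7. n7.lim = -3  [terminal]
8. n8.lim = 20  [terminal]
9. n9.lim = 28  [terminal]
10. n6.fin = -4  [f₁.lim * -2 + 36]
11. n6.mk = 26  [f₂.lim - 2]
12. n6.key = true  [f₁.lim > 19]
13. n10.lim = 12  [terminal]
14. n5.ok = "qn"  ["qn"]
15. n5.wid = "pu"  ["pu"]
16. n11.lim = -6  [terminal]
17. n12.acc = true  [not C₀.acc]
18. n14.lim = 4  [terminal]
19. n15.lim = -5  [terminal]
20. n13.fin = 1  [g.lim - 3]
21. n13.mk = 0  [g.lim * -1 + 4]
22. n13.key = true  [f.lim > -6]
23. n12.key = "xn"  ["xn"]
24. n12.depth = 7  [B.mk + 7]
25. n12.idx = "zw"  ["zw"]
26. n4.key = "qnq"  [A.ok ++ "q"]
27. n4.depth = 16  [(if C₀.acc then C₁.depth else g.lim) + 22]
28. n4.idx = "zwv"  [C₁.idx ++ "v"]
29. n17.acc = 9  [9]
30. n18.hot = 28  [terminal]
31. n20.hot = 1  [terminal]
32. n21.live = "wx"  [terminal]
33. n19.hot = "pwx"  ["p" ++ d.live]
34. n19.live = false  [b.hot > 1]
35. n19.wid = false  [b.hot > 1]
36. n22.live = "qr"  [terminal]
37. n17.ok = "pwxy"  [S.hot ++ "y"]
38. n17.wid = "qrpwx"  [d.live ++ S.hot]
39. n23.lim = 20  [terminal]
40. n24.hot = 5  [terminal]
41. n16.hot = "qrpwxpwxy"  [A.wid ++ A.ok]
42. n16.live = false  [b.hot == f.lim]
43. n16.wid = false  [b.hot > 5]
44. n25.acc = 7  [7]
45. n26.lim = 29  [terminal]
46. n25.ok = "zk"  ["zk"]
47. n25.wid = "pn"  ["pn"]
48. n3.hot = "p"  [if S₁.live then S₁.hot else "p"]
49. n3.live = true  [C.depth > 15]
50. n3.wid = false  [S₁.live == true]
51. n27.env = "yv"  [terminal]
52. n0.hot = "pz"  [S₁.hot ++ "z"]
53. n0.live = false  [S₁.live == false]
54. n0.wid = true  [S₁.wid or S₁.live]

"p"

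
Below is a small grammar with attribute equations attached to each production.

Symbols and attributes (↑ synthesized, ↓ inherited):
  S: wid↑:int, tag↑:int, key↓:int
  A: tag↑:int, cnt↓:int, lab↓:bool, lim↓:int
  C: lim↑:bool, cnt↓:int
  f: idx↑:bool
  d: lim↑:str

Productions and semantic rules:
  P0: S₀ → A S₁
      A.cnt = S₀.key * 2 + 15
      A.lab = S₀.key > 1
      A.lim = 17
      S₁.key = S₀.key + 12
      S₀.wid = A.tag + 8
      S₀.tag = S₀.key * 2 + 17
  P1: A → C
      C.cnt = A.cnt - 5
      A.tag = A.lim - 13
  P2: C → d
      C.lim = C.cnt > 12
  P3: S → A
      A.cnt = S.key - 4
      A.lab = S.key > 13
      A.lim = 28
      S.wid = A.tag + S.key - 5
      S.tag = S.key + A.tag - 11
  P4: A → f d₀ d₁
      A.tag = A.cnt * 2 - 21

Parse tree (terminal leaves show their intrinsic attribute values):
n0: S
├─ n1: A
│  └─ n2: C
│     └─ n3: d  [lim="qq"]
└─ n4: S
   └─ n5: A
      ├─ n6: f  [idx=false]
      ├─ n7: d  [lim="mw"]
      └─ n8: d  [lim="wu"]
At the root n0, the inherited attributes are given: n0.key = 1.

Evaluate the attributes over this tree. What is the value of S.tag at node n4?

-1

1. n0.key = 1  [given at root]
2. n1.cnt = 17  [S₀.key * 2 + 15]
3. n1.lab = false  [S₀.key > 1]
4. n1.lim = 17  [17]
5. n2.cnt = 12  [A.cnt - 5]
6. n3.lim = "qq"  [terminal]
7. n2.lim = false  [C.cnt > 12]
8. n1.tag = 4  [A.lim - 13]
9. n4.key = 13  [S₀.key + 12]
10. n5.cnt = 9  [S.key - 4]
11. n5.lab = false  [S.key > 13]
12. n5.lim = 28  [28]
13. n6.idx = false  [terminal]
14. n7.lim = "mw"  [terminal]
15. n8.lim = "wu"  [terminal]
16. n5.tag = -3  [A.cnt * 2 - 21]
17. n4.wid = 5  [A.tag + S.key - 5]
18. n4.tag = -1  [S.key + A.tag - 11]
19. n0.wid = 12  [A.tag + 8]
20. n0.tag = 19  [S₀.key * 2 + 17]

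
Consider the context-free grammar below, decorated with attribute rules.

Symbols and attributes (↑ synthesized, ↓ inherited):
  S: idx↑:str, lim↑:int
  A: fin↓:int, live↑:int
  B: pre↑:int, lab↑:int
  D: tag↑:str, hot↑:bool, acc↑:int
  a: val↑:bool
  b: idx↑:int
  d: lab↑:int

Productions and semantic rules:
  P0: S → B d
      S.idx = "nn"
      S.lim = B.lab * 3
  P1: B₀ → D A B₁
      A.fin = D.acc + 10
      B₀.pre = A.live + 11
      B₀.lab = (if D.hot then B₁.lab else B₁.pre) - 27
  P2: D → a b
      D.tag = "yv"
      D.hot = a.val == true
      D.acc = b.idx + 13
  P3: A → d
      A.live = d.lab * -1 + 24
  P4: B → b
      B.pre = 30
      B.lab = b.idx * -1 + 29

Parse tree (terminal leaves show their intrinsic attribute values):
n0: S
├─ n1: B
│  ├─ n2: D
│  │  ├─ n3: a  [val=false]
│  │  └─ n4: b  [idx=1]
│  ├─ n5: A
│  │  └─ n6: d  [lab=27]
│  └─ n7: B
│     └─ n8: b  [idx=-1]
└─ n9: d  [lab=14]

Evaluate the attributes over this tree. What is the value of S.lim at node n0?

1. n3.val = false  [terminal]
2. n4.idx = 1  [terminal]
3. n2.tag = "yv"  ["yv"]
4. n2.hot = false  [a.val == true]
5. n2.acc = 14  [b.idx + 13]
6. n5.fin = 24  [D.acc + 10]
7. n6.lab = 27  [terminal]
8. n5.live = -3  [d.lab * -1 + 24]
9. n8.idx = -1  [terminal]
10. n7.pre = 30  [30]
11. n7.lab = 30  [b.idx * -1 + 29]
12. n1.pre = 8  [A.live + 11]
13. n1.lab = 3  [(if D.hot then B₁.lab else B₁.pre) - 27]
14. n9.lab = 14  [terminal]
15. n0.idx = "nn"  ["nn"]
16. n0.lim = 9  [B.lab * 3]

9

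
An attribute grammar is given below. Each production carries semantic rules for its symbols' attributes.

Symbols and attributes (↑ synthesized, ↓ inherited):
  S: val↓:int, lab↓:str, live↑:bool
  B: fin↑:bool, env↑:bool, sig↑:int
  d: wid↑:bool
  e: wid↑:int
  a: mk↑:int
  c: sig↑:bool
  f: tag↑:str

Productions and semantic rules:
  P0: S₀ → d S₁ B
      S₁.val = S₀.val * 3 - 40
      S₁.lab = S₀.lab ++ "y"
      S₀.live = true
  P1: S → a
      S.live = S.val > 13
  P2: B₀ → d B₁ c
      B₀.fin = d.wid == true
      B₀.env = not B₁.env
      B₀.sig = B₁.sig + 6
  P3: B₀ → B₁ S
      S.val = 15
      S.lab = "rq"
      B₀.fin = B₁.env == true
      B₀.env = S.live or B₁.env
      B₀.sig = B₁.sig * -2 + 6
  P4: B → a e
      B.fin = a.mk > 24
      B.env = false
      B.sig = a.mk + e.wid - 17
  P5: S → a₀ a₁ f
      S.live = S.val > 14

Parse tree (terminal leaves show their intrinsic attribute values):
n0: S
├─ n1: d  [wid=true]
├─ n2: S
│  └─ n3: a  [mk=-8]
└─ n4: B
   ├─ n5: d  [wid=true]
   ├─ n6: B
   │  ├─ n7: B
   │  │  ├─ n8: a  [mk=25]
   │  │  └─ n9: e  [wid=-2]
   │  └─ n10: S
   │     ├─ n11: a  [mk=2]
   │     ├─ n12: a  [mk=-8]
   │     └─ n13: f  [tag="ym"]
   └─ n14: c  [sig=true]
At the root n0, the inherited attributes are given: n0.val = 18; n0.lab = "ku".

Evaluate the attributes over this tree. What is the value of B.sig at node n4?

0

1. n0.val = 18  [given at root]
2. n0.lab = "ku"  [given at root]
3. n1.wid = true  [terminal]
4. n2.val = 14  [S₀.val * 3 - 40]
5. n2.lab = "kuy"  [S₀.lab ++ "y"]
6. n3.mk = -8  [terminal]
7. n2.live = true  [S.val > 13]
8. n5.wid = true  [terminal]
9. n8.mk = 25  [terminal]
10. n9.wid = -2  [terminal]
11. n7.fin = true  [a.mk > 24]
12. n7.env = false  [false]
13. n7.sig = 6  [a.mk + e.wid - 17]
14. n10.val = 15  [15]
15. n10.lab = "rq"  ["rq"]
16. n11.mk = 2  [terminal]
17. n12.mk = -8  [terminal]
18. n13.tag = "ym"  [terminal]
19. n10.live = true  [S.val > 14]
20. n6.fin = false  [B₁.env == true]
21. n6.env = true  [S.live or B₁.env]
22. n6.sig = -6  [B₁.sig * -2 + 6]
23. n14.sig = true  [terminal]
24. n4.fin = true  [d.wid == true]
25. n4.env = false  [not B₁.env]
26. n4.sig = 0  [B₁.sig + 6]
27. n0.live = true  [true]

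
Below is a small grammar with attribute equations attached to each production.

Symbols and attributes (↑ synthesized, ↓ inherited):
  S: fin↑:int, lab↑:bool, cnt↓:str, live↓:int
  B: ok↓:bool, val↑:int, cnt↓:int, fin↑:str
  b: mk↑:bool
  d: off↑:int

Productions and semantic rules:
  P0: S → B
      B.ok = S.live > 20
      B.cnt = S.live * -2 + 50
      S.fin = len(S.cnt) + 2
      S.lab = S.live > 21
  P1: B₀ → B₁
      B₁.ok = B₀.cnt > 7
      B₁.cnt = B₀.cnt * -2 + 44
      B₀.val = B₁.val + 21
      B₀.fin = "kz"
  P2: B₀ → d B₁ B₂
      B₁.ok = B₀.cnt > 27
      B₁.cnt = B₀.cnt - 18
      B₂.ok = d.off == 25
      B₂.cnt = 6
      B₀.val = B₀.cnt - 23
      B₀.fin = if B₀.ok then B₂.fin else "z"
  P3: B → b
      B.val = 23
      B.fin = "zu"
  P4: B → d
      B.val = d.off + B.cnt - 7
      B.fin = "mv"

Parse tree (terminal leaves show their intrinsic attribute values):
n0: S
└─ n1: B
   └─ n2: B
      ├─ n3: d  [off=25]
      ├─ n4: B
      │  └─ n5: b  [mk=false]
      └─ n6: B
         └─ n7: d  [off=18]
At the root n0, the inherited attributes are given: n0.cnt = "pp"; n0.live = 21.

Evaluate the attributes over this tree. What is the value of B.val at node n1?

1. n0.cnt = "pp"  [given at root]
2. n0.live = 21  [given at root]
3. n1.ok = true  [S.live > 20]
4. n1.cnt = 8  [S.live * -2 + 50]
5. n2.ok = true  [B₀.cnt > 7]
6. n2.cnt = 28  [B₀.cnt * -2 + 44]
7. n3.off = 25  [terminal]
8. n4.ok = true  [B₀.cnt > 27]
9. n4.cnt = 10  [B₀.cnt - 18]
10. n5.mk = false  [terminal]
11. n4.val = 23  [23]
12. n4.fin = "zu"  ["zu"]
13. n6.ok = true  [d.off == 25]
14. n6.cnt = 6  [6]
15. n7.off = 18  [terminal]
16. n6.val = 17  [d.off + B.cnt - 7]
17. n6.fin = "mv"  ["mv"]
18. n2.val = 5  [B₀.cnt - 23]
19. n2.fin = "mv"  [if B₀.ok then B₂.fin else "z"]
20. n1.val = 26  [B₁.val + 21]
21. n1.fin = "kz"  ["kz"]
22. n0.fin = 4  [len(S.cnt) + 2]
23. n0.lab = false  [S.live > 21]

26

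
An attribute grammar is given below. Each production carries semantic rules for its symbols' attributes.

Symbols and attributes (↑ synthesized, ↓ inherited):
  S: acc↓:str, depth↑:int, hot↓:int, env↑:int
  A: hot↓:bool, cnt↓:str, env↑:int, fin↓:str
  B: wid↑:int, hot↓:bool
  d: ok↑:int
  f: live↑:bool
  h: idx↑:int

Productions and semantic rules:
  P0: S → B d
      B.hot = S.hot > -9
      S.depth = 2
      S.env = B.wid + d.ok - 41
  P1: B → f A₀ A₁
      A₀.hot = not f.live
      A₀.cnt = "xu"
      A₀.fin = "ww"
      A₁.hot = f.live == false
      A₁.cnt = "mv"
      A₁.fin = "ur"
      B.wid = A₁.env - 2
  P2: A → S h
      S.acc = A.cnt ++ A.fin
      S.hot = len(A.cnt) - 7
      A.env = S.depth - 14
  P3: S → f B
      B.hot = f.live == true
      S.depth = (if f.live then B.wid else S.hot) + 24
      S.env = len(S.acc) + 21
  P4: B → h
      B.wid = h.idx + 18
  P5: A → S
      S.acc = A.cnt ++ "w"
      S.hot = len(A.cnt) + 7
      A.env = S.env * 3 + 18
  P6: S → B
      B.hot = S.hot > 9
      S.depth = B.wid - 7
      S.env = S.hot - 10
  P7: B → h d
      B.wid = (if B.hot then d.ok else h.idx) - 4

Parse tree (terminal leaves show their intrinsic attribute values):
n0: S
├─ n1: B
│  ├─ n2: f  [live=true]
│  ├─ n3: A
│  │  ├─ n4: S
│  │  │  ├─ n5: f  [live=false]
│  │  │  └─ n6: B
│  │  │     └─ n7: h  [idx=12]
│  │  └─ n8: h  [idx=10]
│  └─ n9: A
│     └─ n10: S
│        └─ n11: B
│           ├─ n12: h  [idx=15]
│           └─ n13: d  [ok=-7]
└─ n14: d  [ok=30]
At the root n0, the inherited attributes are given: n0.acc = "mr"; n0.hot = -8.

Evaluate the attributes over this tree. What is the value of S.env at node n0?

1. n0.acc = "mr"  [given at root]
2. n0.hot = -8  [given at root]
3. n1.hot = true  [S.hot > -9]
4. n2.live = true  [terminal]
5. n3.hot = false  [not f.live]
6. n3.cnt = "xu"  ["xu"]
7. n3.fin = "ww"  ["ww"]
8. n4.acc = "xuww"  [A.cnt ++ A.fin]
9. n4.hot = -5  [len(A.cnt) - 7]
10. n5.live = false  [terminal]
11. n6.hot = false  [f.live == true]
12. n7.idx = 12  [terminal]
13. n6.wid = 30  [h.idx + 18]
14. n4.depth = 19  [(if f.live then B.wid else S.hot) + 24]
15. n4.env = 25  [len(S.acc) + 21]
16. n8.idx = 10  [terminal]
17. n3.env = 5  [S.depth - 14]
18. n9.hot = false  [f.live == false]
19. n9.cnt = "mv"  ["mv"]
20. n9.fin = "ur"  ["ur"]
21. n10.acc = "mvw"  [A.cnt ++ "w"]
22. n10.hot = 9  [len(A.cnt) + 7]
23. n11.hot = false  [S.hot > 9]
24. n12.idx = 15  [terminal]
25. n13.ok = -7  [terminal]
26. n11.wid = 11  [(if B.hot then d.ok else h.idx) - 4]
27. n10.depth = 4  [B.wid - 7]
28. n10.env = -1  [S.hot - 10]
29. n9.env = 15  [S.env * 3 + 18]
30. n1.wid = 13  [A₁.env - 2]
31. n14.ok = 30  [terminal]
32. n0.depth = 2  [2]
33. n0.env = 2  [B.wid + d.ok - 41]

2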